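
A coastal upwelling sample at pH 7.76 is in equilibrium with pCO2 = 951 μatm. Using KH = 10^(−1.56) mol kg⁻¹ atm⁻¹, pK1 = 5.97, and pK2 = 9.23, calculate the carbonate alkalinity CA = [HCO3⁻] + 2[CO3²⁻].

CA = 1.72 mmol/kg

[CO2*] = KH · pCO2 = 10^(−1.56) × 951×10^-6 = 2.619×10^-5 mol/kg
α₀ = 1/(1 + K1/[H⁺] + K1K2/[H⁺]²) = 1/(1 + 10^+1.79 + 10^+0.32) = 0.01544
DIC = [CO2*]/α₀ = 2.619×10^-5 / 0.01544 = 1.696 mmol/kg
CA = (α₁ + 2α₂)·DIC = (0.9523 + 2×0.03227) × 1.696 = 1.72 mmol/kg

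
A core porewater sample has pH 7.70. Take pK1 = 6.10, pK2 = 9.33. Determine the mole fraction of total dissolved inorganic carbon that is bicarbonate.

α₁ = 1 / (1 + [H⁺]/K1 + K2/[H⁺]) = 1 / (1 + 10^-1.60 + 10^-1.63)
   = 1 / (1 + 0.025119 + 0.023442) = 1/1.0486 = 0.9537

α₁ = 0.954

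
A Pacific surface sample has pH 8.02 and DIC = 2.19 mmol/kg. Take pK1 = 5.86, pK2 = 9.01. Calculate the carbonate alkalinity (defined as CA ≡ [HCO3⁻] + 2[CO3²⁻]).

CA = [HCO3⁻] + 2[CO3²⁻] = (α₁ + 2α₂)·DIC
At pH 8.02: [H⁺]/K1 = 10^-2.16 = 0.0069183, K2/[H⁺] = 10^-0.99 = 0.10233
α₁ = 1/(1 + 0.0069183 + 0.10233) = 1/1.1092 = 0.9015; α₂ = α₁·K2/[H⁺] = 0.09225
α₁ + 2α₂ = 1.0860
CA = 1.0860 × 2.19 = 2.38 mmol/kg

CA = 2.38 mmol/kg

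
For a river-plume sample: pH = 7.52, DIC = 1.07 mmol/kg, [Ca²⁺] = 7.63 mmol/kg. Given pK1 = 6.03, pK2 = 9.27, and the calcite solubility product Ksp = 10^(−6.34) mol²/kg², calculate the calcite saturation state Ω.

α₂ = 1 / (1 + [H⁺]/K2 + [H⁺]²/(K1K2)) = 1 / (1 + 10^+1.75 + 10^+0.26)
   = 1 / (1 + 56.234 + 1.8197) = 1/59.054 = 0.01693
[CO3²⁻] = α₂ × DIC = 0.01693 × 1.07 = 0.01812 mmol/kg = 18.12 μmol/kg
Ksp = 10^(−6.34) = 4.571×10^-7
Ω = [Ca²⁺][CO3²⁻]/Ksp = (7.63×10^-3)(1.812×10^-5) / 4.571×10^-7 = 0.302

Ω = 0.302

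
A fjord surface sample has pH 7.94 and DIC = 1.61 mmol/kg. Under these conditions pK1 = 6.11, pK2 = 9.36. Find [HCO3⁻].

α₁ = 1 / (1 + [H⁺]/K1 + K2/[H⁺]) = 1 / (1 + 10^-1.83 + 10^-1.42)
   = 1 / (1 + 0.014791 + 0.038019) = 1/1.0528 = 0.9498
[HCO3⁻] = α₁ × DIC = 0.9498 × 1.61 = 1.53 mmol/kg

[HCO3⁻] = 1.53 mmol/kg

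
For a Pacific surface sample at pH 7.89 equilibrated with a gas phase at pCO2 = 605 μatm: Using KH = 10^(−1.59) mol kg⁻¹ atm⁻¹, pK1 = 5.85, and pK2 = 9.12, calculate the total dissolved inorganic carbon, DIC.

[CO2*] = KH · pCO2 = 10^(−1.59) × 605×10^-6 = 1.555×10^-5 mol/kg
α₀ = 1/(1 + K1/[H⁺] + K1K2/[H⁺]²) = 1/(1 + 10^+2.04 + 10^+0.81) = 0.008539
DIC = [CO2*]/α₀ = 1.555×10^-5 / 0.008539 = 1.82 mmol/kg

DIC = 1.82 mmol/kg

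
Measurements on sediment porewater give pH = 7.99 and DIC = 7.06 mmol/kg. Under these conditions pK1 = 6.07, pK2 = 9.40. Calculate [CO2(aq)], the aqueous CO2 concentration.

[CO2*] = 0.0808 mmol/kg

α₀ = 1 / (1 + K1/[H⁺] + K1K2/[H⁺]²) = 1 / (1 + 10^+1.92 + 10^+0.51)
   = 1 / (1 + 83.176 + 3.2359) = 1/87.412 = 0.01144
[CO2*] = α₀ × DIC = 0.01144 × 7.06 = 0.0808 mmol/kg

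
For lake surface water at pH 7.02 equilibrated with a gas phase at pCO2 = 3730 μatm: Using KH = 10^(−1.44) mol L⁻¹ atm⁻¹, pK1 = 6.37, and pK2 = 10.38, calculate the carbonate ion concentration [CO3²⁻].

[CO2*] = KH · pCO2 = 10^(−1.44) × 3730×10^-6 = 1.354×10^-4 mol/L
α₀ = 1/(1 + K1/[H⁺] + K1K2/[H⁺]²) = 1/(1 + 10^+0.65 + 10^-2.71) = 0.1829
DIC = [CO2*]/α₀ = 1.354×10^-4 / 0.1829 = 0.7406 mmol/L
[CO3²⁻] = α₂·DIC; α₂ = 0.0003565, so [CO3²⁻] = 0.0003565 × 0.7406 = 0.000264 mmol/L = 0.264 μmol/L

[CO3²⁻] = 0.264 μmol/L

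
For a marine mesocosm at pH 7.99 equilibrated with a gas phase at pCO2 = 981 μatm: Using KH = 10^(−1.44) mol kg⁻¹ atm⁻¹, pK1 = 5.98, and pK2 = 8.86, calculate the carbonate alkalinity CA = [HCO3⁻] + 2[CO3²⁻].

CA = 4.63 mmol/kg

[CO2*] = KH · pCO2 = 10^(−1.44) × 981×10^-6 = 3.562×10^-5 mol/kg
α₀ = 1/(1 + K1/[H⁺] + K1K2/[H⁺]²) = 1/(1 + 10^+2.01 + 10^+1.14) = 0.008537
DIC = [CO2*]/α₀ = 3.562×10^-5 / 0.008537 = 4.172 mmol/kg
CA = (α₁ + 2α₂)·DIC = (0.8736 + 2×0.1178) × 4.172 = 4.63 mmol/kg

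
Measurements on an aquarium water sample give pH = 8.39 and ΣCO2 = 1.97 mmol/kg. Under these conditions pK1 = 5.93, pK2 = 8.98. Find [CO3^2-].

α₂ = 1 / (1 + [H⁺]/K2 + [H⁺]²/(K1K2)) = 1 / (1 + 10^+0.59 + 10^-1.87)
   = 1 / (1 + 3.8905 + 0.013490) = 1/4.9039 = 0.2039
[CO3²⁻] = α₂ × DIC = 0.2039 × 1.97 = 0.402 mmol/kg

[CO3²⁻] = 0.402 mmol/kg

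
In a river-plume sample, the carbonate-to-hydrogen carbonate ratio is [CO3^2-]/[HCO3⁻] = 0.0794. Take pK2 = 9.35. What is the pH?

pH = 8.25

From K2 = [H⁺][CO3^2-]/[HCO3⁻]:  pH = pK2 + log₁₀([CO3^2-]/[HCO3⁻])
log₁₀(0.0794) = -1.100
pH = 9.35 + (-1.100) = 8.25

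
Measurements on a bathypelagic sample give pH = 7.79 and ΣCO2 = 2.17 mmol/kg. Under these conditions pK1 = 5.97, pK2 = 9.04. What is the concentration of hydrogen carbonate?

α₁ = 1 / (1 + [H⁺]/K1 + K2/[H⁺]) = 1 / (1 + 10^-1.82 + 10^-1.25)
   = 1 / (1 + 0.015136 + 0.056234) = 1/1.0714 = 0.9334
[HCO3⁻] = α₁ × DIC = 0.9334 × 2.17 = 2.03 mmol/kg

[HCO3⁻] = 2.03 mmol/kg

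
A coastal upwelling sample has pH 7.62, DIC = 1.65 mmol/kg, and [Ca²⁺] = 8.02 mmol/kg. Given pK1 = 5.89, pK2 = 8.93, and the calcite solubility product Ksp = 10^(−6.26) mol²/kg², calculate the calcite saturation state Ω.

α₂ = 1 / (1 + [H⁺]/K2 + [H⁺]²/(K1K2)) = 1 / (1 + 10^+1.31 + 10^-0.42)
   = 1 / (1 + 20.417 + 0.38019) = 1/21.798 = 0.04588
[CO3²⁻] = α₂ × DIC = 0.04588 × 1.65 = 0.07570 mmol/kg
Ksp = 10^(−6.26) = 5.495×10^-7
Ω = [Ca²⁺][CO3²⁻]/Ksp = (8.02×10^-3)(7.570×10^-5) / 5.495×10^-7 = 1.10

Ω = 1.10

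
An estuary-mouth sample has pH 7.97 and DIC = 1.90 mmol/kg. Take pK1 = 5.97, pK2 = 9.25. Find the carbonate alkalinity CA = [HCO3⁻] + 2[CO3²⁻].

CA = 1.98 mmol/kg

CA = [HCO3⁻] + 2[CO3²⁻] = (α₁ + 2α₂)·DIC
At pH 7.97: [H⁺]/K1 = 10^-2.00 = 0.010000, K2/[H⁺] = 10^-1.28 = 0.052481
α₁ = 1/(1 + 0.010000 + 0.052481) = 1/1.0625 = 0.9412; α₂ = α₁·K2/[H⁺] = 0.04939
α₁ + 2α₂ = 1.0400
CA = 1.0400 × 1.90 = 1.98 mmol/kg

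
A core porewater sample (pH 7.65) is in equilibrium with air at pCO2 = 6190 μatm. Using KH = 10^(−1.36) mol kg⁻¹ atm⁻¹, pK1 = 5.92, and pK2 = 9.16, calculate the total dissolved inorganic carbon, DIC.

DIC = 15.2 mmol/kg

[CO2*] = KH · pCO2 = 10^(−1.36) × 6190×10^-6 = 2.702×10^-4 mol/kg
α₀ = 1/(1 + K1/[H⁺] + K1K2/[H⁺]²) = 1/(1 + 10^+1.73 + 10^+0.22) = 0.01774
DIC = [CO2*]/α₀ = 2.702×10^-4 / 0.01774 = 15.2 mmol/kg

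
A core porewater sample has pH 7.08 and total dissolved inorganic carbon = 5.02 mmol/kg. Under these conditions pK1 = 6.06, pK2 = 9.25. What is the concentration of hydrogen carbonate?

[HCO3⁻] = 4.55 mmol/kg

α₁ = 1 / (1 + [H⁺]/K1 + K2/[H⁺]) = 1 / (1 + 10^-1.02 + 10^-2.17)
   = 1 / (1 + 0.095499 + 0.0067608) = 1/1.1023 = 0.9072
[HCO3⁻] = α₁ × DIC = 0.9072 × 5.02 = 4.55 mmol/kg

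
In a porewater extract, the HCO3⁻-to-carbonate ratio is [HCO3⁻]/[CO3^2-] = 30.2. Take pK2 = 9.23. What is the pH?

From K2 = [H⁺][CO3^2-]/[HCO3⁻]:  pH = pK2 − log₁₀([HCO3⁻]/[CO3^2-])
log₁₀(30.2) = +1.480
pH = 9.23 − (+1.480) = 7.75

pH = 7.75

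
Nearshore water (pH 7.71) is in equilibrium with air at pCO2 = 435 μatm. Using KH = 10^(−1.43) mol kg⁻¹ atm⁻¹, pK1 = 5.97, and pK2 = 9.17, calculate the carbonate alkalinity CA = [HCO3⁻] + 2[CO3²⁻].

[CO2*] = KH · pCO2 = 10^(−1.43) × 435×10^-6 = 1.616×10^-5 mol/kg
α₀ = 1/(1 + K1/[H⁺] + K1K2/[H⁺]²) = 1/(1 + 10^+1.74 + 10^+0.28) = 0.01728
DIC = [CO2*]/α₀ = 1.616×10^-5 / 0.01728 = 0.9351 mmol/kg
CA = (α₁ + 2α₂)·DIC = (0.9498 + 2×0.03293) × 0.9351 = 0.950 mmol/kg

CA = 0.950 mmol/kg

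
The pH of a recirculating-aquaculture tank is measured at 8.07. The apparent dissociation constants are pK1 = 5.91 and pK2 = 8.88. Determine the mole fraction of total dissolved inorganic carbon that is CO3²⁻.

α₂ = 1 / (1 + [H⁺]/K2 + [H⁺]²/(K1K2)) = 1 / (1 + 10^+0.81 + 10^-1.35)
   = 1 / (1 + 6.4565 + 0.044668) = 1/7.5012 = 0.1333

α₂ = 0.133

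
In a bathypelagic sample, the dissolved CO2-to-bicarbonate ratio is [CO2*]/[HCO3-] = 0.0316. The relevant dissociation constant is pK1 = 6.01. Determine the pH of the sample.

pH = 7.51

From K1 = [H⁺][HCO3-]/[CO2*]:  pH = pK1 − log₁₀([CO2*]/[HCO3-])
log₁₀(0.0316) = -1.500
pH = 6.01 − (-1.500) = 7.51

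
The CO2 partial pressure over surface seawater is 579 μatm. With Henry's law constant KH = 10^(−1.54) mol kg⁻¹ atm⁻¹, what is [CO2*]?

[CO2*] = 16.7 μmol/kg

KH = 10^(−1.54) = 2.884×10^-2 mol kg⁻¹ atm⁻¹
[CO2*] = KH · pCO2 = 2.884×10^-2 × 579×10^-6 atm = 1.67×10^-5 mol/kg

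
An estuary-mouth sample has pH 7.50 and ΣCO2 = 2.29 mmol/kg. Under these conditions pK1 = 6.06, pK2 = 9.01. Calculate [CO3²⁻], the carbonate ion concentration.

α₂ = 1 / (1 + [H⁺]/K2 + [H⁺]²/(K1K2)) = 1 / (1 + 10^+1.51 + 10^+0.07)
   = 1 / (1 + 32.359 + 1.1749) = 1/34.534 = 0.02896
[CO3²⁻] = α₂ × DIC = 0.02896 × 2.29 = 0.0663 mmol/kg

[CO3²⁻] = 0.0663 mmol/kg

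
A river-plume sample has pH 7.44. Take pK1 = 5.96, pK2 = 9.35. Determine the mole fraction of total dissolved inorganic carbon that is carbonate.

α₂ = 1 / (1 + [H⁺]/K2 + [H⁺]²/(K1K2)) = 1 / (1 + 10^+1.91 + 10^+0.43)
   = 1 / (1 + 81.283 + 2.6915) = 1/84.975 = 0.01177

α₂ = 0.0118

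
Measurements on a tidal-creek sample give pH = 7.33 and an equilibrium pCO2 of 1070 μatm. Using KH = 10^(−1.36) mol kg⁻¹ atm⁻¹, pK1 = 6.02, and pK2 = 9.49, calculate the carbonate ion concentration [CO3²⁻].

[CO3²⁻] = 6.60 μmol/kg

[CO2*] = KH · pCO2 = 10^(−1.36) × 1070×10^-6 = 4.671×10^-5 mol/kg
α₀ = 1/(1 + K1/[H⁺] + K1K2/[H⁺]²) = 1/(1 + 10^+1.31 + 10^-0.85) = 0.04639
DIC = [CO2*]/α₀ = 4.671×10^-5 / 0.04639 = 1.007 mmol/kg
[CO3²⁻] = α₂·DIC; α₂ = 0.006552, so [CO3²⁻] = 0.006552 × 1.007 = 0.00660 mmol/kg = 6.60 μmol/kg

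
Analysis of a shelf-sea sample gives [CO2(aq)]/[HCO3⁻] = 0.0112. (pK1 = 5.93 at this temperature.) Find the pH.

pH = 7.88

From K1 = [H⁺][HCO3⁻]/[CO2(aq)]:  pH = pK1 − log₁₀([CO2(aq)]/[HCO3⁻])
log₁₀(0.0112) = -1.951
pH = 5.93 − (-1.951) = 7.88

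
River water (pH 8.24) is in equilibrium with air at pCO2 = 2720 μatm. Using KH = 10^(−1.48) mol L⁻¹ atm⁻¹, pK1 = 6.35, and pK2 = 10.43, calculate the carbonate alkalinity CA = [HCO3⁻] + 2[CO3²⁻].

CA = 7.08 mmol/L

[CO2*] = KH · pCO2 = 10^(−1.48) × 2720×10^-6 = 9.007×10^-5 mol/L
α₀ = 1/(1 + K1/[H⁺] + K1K2/[H⁺]²) = 1/(1 + 10^+1.89 + 10^-0.30) = 0.01264
DIC = [CO2*]/α₀ = 9.007×10^-5 / 0.01264 = 7.127 mmol/L
CA = (α₁ + 2α₂)·DIC = (0.9810 + 2×0.006334) × 7.127 = 7.08 mmol/L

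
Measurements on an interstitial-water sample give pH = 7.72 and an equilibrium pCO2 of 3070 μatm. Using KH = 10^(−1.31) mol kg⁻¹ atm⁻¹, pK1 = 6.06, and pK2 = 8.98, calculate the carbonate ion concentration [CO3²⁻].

[CO3²⁻] = 0.378 mmol/kg

[CO2*] = KH · pCO2 = 10^(−1.31) × 3070×10^-6 = 1.504×10^-4 mol/kg
α₀ = 1/(1 + K1/[H⁺] + K1K2/[H⁺]²) = 1/(1 + 10^+1.66 + 10^+0.40) = 0.02032
DIC = [CO2*]/α₀ = 1.504×10^-4 / 0.02032 = 7.401 mmol/kg
[CO3²⁻] = α₂·DIC; α₂ = 0.05103, so [CO3²⁻] = 0.05103 × 7.401 = 0.378 mmol/kg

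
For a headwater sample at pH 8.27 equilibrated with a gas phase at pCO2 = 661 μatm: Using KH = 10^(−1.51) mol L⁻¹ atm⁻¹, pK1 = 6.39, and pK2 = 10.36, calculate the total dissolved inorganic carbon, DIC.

[CO2*] = KH · pCO2 = 10^(−1.51) × 661×10^-6 = 2.043×10^-5 mol/L
α₀ = 1/(1 + K1/[H⁺] + K1K2/[H⁺]²) = 1/(1 + 10^+1.88 + 10^-0.21) = 0.01291
DIC = [CO2*]/α₀ = 2.043×10^-5 / 0.01291 = 1.58 mmol/L

DIC = 1.58 mmol/L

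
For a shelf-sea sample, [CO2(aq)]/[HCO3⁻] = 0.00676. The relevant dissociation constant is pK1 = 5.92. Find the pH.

From K1 = [H⁺][HCO3⁻]/[CO2(aq)]:  pH = pK1 − log₁₀([CO2(aq)]/[HCO3⁻])
log₁₀(0.00676) = -2.170
pH = 5.92 − (-2.170) = 8.09

pH = 8.09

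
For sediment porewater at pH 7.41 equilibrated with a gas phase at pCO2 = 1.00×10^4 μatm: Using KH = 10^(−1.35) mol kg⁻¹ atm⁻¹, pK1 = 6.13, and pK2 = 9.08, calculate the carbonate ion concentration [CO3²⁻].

[CO2*] = KH · pCO2 = 10^(−1.35) × 1.00×10^4×10^-6 = 4.467×10^-4 mol/kg
α₀ = 1/(1 + K1/[H⁺] + K1K2/[H⁺]²) = 1/(1 + 10^+1.28 + 10^-0.39) = 0.04887
DIC = [CO2*]/α₀ = 4.467×10^-4 / 0.04887 = 9.140 mmol/kg
[CO3²⁻] = α₂·DIC; α₂ = 0.01991, so [CO3²⁻] = 0.01991 × 9.140 = 0.182 mmol/kg

[CO3²⁻] = 0.182 mmol/kg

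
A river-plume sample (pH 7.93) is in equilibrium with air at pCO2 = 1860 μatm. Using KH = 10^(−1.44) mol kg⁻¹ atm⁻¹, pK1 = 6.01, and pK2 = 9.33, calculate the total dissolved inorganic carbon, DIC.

[CO2*] = KH · pCO2 = 10^(−1.44) × 1860×10^-6 = 6.753×10^-5 mol/kg
α₀ = 1/(1 + K1/[H⁺] + K1K2/[H⁺]²) = 1/(1 + 10^+1.92 + 10^+0.52) = 0.01143
DIC = [CO2*]/α₀ = 6.753×10^-5 / 0.01143 = 5.91 mmol/kg

DIC = 5.91 mmol/kg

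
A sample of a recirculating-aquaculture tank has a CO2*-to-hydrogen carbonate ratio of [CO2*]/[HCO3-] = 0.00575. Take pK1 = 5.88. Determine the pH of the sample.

From K1 = [H⁺][HCO3-]/[CO2*]:  pH = pK1 − log₁₀([CO2*]/[HCO3-])
log₁₀(0.00575) = -2.240
pH = 5.88 − (-2.240) = 8.12

pH = 8.12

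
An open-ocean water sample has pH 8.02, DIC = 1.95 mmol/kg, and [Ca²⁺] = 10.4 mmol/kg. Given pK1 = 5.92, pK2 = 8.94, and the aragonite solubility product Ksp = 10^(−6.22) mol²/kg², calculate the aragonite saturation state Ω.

α₂ = 1 / (1 + [H⁺]/K2 + [H⁺]²/(K1K2)) = 1 / (1 + 10^+0.92 + 10^-1.18)
   = 1 / (1 + 8.3176 + 0.066069) = 1/9.3837 = 0.1066
[CO3²⁻] = α₂ × DIC = 0.1066 × 1.95 = 0.2078 mmol/kg
Ksp = 10^(−6.22) = 6.026×10^-7
Ω = [Ca²⁺][CO3²⁻]/Ksp = (10.4×10^-3)(2.078×10^-4) / 6.026×10^-7 = 3.59

Ω = 3.59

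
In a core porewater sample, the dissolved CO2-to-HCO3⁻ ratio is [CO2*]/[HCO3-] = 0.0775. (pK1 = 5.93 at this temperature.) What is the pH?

pH = 7.04

From K1 = [H⁺][HCO3-]/[CO2*]:  pH = pK1 − log₁₀([CO2*]/[HCO3-])
log₁₀(0.0775) = -1.111
pH = 5.93 − (-1.111) = 7.04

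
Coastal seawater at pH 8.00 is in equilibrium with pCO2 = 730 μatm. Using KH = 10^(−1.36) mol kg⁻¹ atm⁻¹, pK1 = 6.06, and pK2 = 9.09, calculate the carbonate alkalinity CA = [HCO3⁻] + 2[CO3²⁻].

[CO2*] = KH · pCO2 = 10^(−1.36) × 730×10^-6 = 3.187×10^-5 mol/kg
α₀ = 1/(1 + K1/[H⁺] + K1K2/[H⁺]²) = 1/(1 + 10^+1.94 + 10^+0.85) = 0.01051
DIC = [CO2*]/α₀ = 3.187×10^-5 / 0.01051 = 3.033 mmol/kg
CA = (α₁ + 2α₂)·DIC = (0.9151 + 2×0.07438) × 3.033 = 3.23 mmol/kg

CA = 3.23 mmol/kg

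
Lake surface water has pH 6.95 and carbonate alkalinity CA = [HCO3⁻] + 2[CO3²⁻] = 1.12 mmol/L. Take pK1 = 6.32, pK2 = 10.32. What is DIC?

DIC = 1.38 mmol/L

CA = [HCO3⁻] + 2[CO3²⁻] = (α₁ + 2α₂)·DIC
At pH 6.95: [H⁺]/K1 = 10^-0.63 = 0.23442, K2/[H⁺] = 10^-3.37 = 0.00042658
α₁ = 1/(1 + 0.23442 + 0.00042658) = 1/1.2348 = 0.8098; α₂ = α₁·K2/[H⁺] = 0.0003455
α₁ + 2α₂ = 0.8105
DIC = CA / (α₁ + 2α₂) = 1.12 / 0.8105 = 1.38 mmol/L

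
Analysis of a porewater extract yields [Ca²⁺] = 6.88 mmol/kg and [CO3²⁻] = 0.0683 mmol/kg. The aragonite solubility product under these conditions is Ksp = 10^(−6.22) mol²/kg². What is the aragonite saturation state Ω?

Ω = 0.780

Ksp = 10^(−6.22) = 6.026×10^-7
Ω = [Ca²⁺][CO3²⁻]/Ksp = (6.88×10^-3)(0.0683×10^-3) / 6.026×10^-7 = 0.780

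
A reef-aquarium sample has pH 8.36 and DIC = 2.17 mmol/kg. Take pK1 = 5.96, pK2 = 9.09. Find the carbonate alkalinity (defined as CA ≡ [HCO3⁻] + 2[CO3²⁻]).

CA = 2.50 mmol/kg

CA = [HCO3⁻] + 2[CO3²⁻] = (α₁ + 2α₂)·DIC
At pH 8.36: [H⁺]/K1 = 10^-2.40 = 0.0039811, K2/[H⁺] = 10^-0.73 = 0.18621
α₁ = 1/(1 + 0.0039811 + 0.18621) = 1/1.1902 = 0.8402; α₂ = α₁·K2/[H⁺] = 0.1565
α₁ + 2α₂ = 1.1531
CA = 1.1531 × 2.17 = 2.50 mmol/kg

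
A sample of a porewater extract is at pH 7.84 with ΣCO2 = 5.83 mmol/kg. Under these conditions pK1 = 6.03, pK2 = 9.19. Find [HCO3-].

α₁ = 1 / (1 + [H⁺]/K1 + K2/[H⁺]) = 1 / (1 + 10^-1.81 + 10^-1.35)
   = 1 / (1 + 0.015488 + 0.044668) = 1/1.0602 = 0.9433
[HCO3⁻] = α₁ × DIC = 0.9433 × 5.83 = 5.50 mmol/kg

[HCO3⁻] = 5.50 mmol/kg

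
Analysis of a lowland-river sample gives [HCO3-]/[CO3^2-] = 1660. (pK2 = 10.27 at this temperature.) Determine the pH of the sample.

pH = 7.05

From K2 = [H⁺][CO3^2-]/[HCO3-]:  pH = pK2 − log₁₀([HCO3-]/[CO3^2-])
log₁₀(1660) = +3.220
pH = 10.27 − (+3.220) = 7.05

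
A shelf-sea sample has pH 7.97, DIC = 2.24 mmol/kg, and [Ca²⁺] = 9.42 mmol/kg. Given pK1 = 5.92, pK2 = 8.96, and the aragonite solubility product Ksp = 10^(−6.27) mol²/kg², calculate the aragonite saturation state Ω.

Ω = 3.62

α₂ = 1 / (1 + [H⁺]/K2 + [H⁺]²/(K1K2)) = 1 / (1 + 10^+0.99 + 10^-1.06)
   = 1 / (1 + 9.7724 + 0.087096) = 1/10.859 = 0.09209
[CO3²⁻] = α₂ × DIC = 0.09209 × 2.24 = 0.2063 mmol/kg
Ksp = 10^(−6.27) = 5.370×10^-7
Ω = [Ca²⁺][CO3²⁻]/Ksp = (9.42×10^-3)(2.063×10^-4) / 5.370×10^-7 = 3.62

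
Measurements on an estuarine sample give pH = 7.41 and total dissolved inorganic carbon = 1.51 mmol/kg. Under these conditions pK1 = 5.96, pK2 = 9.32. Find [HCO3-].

α₁ = 1 / (1 + [H⁺]/K1 + K2/[H⁺]) = 1 / (1 + 10^-1.45 + 10^-1.91)
   = 1 / (1 + 0.035481 + 0.012303) = 1/1.0478 = 0.9544
[HCO3⁻] = α₁ × DIC = 0.9544 × 1.51 = 1.44 mmol/kg

[HCO3⁻] = 1.44 mmol/kg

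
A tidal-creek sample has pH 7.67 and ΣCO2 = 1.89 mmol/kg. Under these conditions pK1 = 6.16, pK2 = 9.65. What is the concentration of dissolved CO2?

α₀ = 1 / (1 + K1/[H⁺] + K1K2/[H⁺]²) = 1 / (1 + 10^+1.51 + 10^-0.47)
   = 1 / (1 + 32.359 + 0.33884) = 1/33.698 = 0.02968
[CO2*] = α₀ × DIC = 0.02968 × 1.89 = 0.0561 mmol/kg

[CO2*] = 0.0561 mmol/kg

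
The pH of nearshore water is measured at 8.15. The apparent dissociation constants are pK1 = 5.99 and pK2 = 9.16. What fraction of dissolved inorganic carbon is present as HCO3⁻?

α₁ = 1 / (1 + [H⁺]/K1 + K2/[H⁺]) = 1 / (1 + 10^-2.16 + 10^-1.01)
   = 1 / (1 + 0.0069183 + 0.097724) = 1/1.1046 = 0.9053

α₁ = 0.905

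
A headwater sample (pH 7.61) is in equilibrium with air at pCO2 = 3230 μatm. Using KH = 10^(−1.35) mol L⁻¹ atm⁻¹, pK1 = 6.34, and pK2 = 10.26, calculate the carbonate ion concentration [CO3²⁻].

[CO3²⁻] = 6.01 μmol/L

[CO2*] = KH · pCO2 = 10^(−1.35) × 3230×10^-6 = 1.443×10^-4 mol/L
α₀ = 1/(1 + K1/[H⁺] + K1K2/[H⁺]²) = 1/(1 + 10^+1.27 + 10^-1.38) = 0.05086
DIC = [CO2*]/α₀ = 1.443×10^-4 / 0.05086 = 2.837 mmol/L
[CO3²⁻] = α₂·DIC; α₂ = 0.002120, so [CO3²⁻] = 0.002120 × 2.837 = 0.00601 mmol/L = 6.01 μmol/L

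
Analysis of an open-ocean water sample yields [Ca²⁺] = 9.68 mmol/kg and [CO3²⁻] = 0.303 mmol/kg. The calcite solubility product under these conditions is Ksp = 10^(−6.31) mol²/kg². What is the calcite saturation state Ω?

Ω = 5.99

Ksp = 10^(−6.31) = 4.898×10^-7
Ω = [Ca²⁺][CO3²⁻]/Ksp = (9.68×10^-3)(0.303×10^-3) / 4.898×10^-7 = 5.99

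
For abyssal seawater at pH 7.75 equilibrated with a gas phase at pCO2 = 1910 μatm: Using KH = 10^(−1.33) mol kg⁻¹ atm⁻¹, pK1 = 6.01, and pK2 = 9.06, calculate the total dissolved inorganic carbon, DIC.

[CO2*] = KH · pCO2 = 10^(−1.33) × 1910×10^-6 = 8.934×10^-5 mol/kg
α₀ = 1/(1 + K1/[H⁺] + K1K2/[H⁺]²) = 1/(1 + 10^+1.74 + 10^+0.43) = 0.01705
DIC = [CO2*]/α₀ = 8.934×10^-5 / 0.01705 = 5.24 mmol/kg

DIC = 5.24 mmol/kg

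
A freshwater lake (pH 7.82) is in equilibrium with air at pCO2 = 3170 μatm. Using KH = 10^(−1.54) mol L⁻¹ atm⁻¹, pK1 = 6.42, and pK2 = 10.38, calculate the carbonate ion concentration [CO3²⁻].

[CO3²⁻] = 6.32 μmol/L

[CO2*] = KH · pCO2 = 10^(−1.54) × 3170×10^-6 = 9.142×10^-5 mol/L
α₀ = 1/(1 + K1/[H⁺] + K1K2/[H⁺]²) = 1/(1 + 10^+1.40 + 10^-1.16) = 0.03819
DIC = [CO2*]/α₀ = 9.142×10^-5 / 0.03819 = 2.394 mmol/L
[CO3²⁻] = α₂·DIC; α₂ = 0.002642, so [CO3²⁻] = 0.002642 × 2.394 = 0.00632 mmol/L = 6.32 μmol/L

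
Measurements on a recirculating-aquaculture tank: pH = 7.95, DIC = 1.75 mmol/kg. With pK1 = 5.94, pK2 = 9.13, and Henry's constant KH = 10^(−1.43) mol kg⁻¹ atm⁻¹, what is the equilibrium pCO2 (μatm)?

pCO2 = 428 μatm

α₀ = 1 / (1 + K1/[H⁺] + K1K2/[H⁺]²) = 1 / (1 + 10^+2.01 + 10^+0.83)
   = 1 / (1 + 102.33 + 6.7608) = 1/110.09 = 0.009083
[CO2*] = α₀ × DIC = 0.009083 × 1.75 = 0.01590 mmol/kg = 15.90 μmol/kg
pCO2 = [CO2*]/KH = 1.590×10^-5 / 3.715×10^-2 = 428 μatm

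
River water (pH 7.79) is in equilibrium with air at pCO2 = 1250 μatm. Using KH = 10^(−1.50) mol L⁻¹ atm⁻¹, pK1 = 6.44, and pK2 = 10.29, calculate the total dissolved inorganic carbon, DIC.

[CO2*] = KH · pCO2 = 10^(−1.50) × 1250×10^-6 = 3.953×10^-5 mol/L
α₀ = 1/(1 + K1/[H⁺] + K1K2/[H⁺]²) = 1/(1 + 10^+1.35 + 10^-1.15) = 0.04263
DIC = [CO2*]/α₀ = 3.953×10^-5 / 0.04263 = 0.927 mmol/L

DIC = 0.927 mmol/L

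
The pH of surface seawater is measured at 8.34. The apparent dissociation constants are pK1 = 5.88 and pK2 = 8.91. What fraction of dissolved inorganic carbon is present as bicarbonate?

α₁ = 1 / (1 + [H⁺]/K1 + K2/[H⁺]) = 1 / (1 + 10^-2.46 + 10^-0.57)
   = 1 / (1 + 0.0034674 + 0.26915) = 1/1.2726 = 0.7858

α₁ = 0.786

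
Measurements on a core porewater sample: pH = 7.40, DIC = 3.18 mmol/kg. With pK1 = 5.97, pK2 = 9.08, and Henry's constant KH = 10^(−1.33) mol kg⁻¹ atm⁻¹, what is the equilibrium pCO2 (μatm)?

pCO2 = 2390 μatm

α₀ = 1 / (1 + K1/[H⁺] + K1K2/[H⁺]²) = 1 / (1 + 10^+1.43 + 10^-0.25)
   = 1 / (1 + 26.915 + 0.56234) = 1/28.478 = 0.03512
[CO2*] = α₀ × DIC = 0.03512 × 3.18 = 0.1117 mmol/kg
pCO2 = [CO2*]/KH = 1.117×10^-4 / 4.677×10^-2 = 2390 μatm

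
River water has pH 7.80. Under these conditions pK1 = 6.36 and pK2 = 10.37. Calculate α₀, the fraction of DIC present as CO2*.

α₀ = 1 / (1 + K1/[H⁺] + K1K2/[H⁺]²) = 1 / (1 + 10^+1.44 + 10^-1.13)
   = 1 / (1 + 27.542 + 0.074131) = 1/28.616 = 0.03494

α₀ = 0.0349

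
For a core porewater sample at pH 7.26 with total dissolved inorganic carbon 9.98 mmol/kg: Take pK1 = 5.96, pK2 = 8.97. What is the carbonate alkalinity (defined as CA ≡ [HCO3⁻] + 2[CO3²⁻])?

CA = 9.69 mmol/kg

CA = [HCO3⁻] + 2[CO3²⁻] = (α₁ + 2α₂)·DIC
At pH 7.26: [H⁺]/K1 = 10^-1.30 = 0.050119, K2/[H⁺] = 10^-1.71 = 0.019498
α₁ = 1/(1 + 0.050119 + 0.019498) = 1/1.0696 = 0.9349; α₂ = α₁·K2/[H⁺] = 0.01823
α₁ + 2α₂ = 0.9714
CA = 0.9714 × 9.98 = 9.69 mmol/kg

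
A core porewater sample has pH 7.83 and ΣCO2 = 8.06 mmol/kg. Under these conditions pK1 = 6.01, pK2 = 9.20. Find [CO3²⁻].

α₂ = 1 / (1 + [H⁺]/K2 + [H⁺]²/(K1K2)) = 1 / (1 + 10^+1.37 + 10^-0.45)
   = 1 / (1 + 23.442 + 0.35481) = 1/24.797 = 0.04033
[CO3²⁻] = α₂ × DIC = 0.04033 × 8.06 = 0.325 mmol/kg

[CO3²⁻] = 0.325 mmol/kg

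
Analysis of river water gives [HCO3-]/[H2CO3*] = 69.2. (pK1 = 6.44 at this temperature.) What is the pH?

From K1 = [H⁺][HCO3-]/[H2CO3*]:  pH = pK1 + log₁₀([HCO3-]/[H2CO3*])
log₁₀(69.2) = +1.840
pH = 6.44 + (+1.840) = 8.28

pH = 8.28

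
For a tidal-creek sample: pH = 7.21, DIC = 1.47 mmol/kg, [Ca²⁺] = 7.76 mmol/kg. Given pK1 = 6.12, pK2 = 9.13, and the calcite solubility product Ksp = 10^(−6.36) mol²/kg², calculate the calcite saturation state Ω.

α₂ = 1 / (1 + [H⁺]/K2 + [H⁺]²/(K1K2)) = 1 / (1 + 10^+1.92 + 10^+0.83)
   = 1 / (1 + 83.176 + 6.7608) = 1/90.937 = 0.01100
[CO3²⁻] = α₂ × DIC = 0.01100 × 1.47 = 0.01617 mmol/kg = 16.17 μmol/kg
Ksp = 10^(−6.36) = 4.365×10^-7
Ω = [Ca²⁺][CO3²⁻]/Ksp = (7.76×10^-3)(1.617×10^-5) / 4.365×10^-7 = 0.287

Ω = 0.287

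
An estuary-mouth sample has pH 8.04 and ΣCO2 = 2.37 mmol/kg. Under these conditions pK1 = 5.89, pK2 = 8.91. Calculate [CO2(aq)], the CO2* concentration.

[CO2*] = 14.7 μmol/kg

α₀ = 1 / (1 + K1/[H⁺] + K1K2/[H⁺]²) = 1 / (1 + 10^+2.15 + 10^+1.28)
   = 1 / (1 + 141.25 + 19.055) = 1/161.31 = 0.006199
[CO2*] = α₀ × DIC = 0.006199 × 2.37 = 0.0147 mmol/kg = 14.7 μmol/kg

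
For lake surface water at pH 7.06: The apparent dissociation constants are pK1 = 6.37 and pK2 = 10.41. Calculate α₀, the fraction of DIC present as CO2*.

α₀ = 0.169

α₀ = 1 / (1 + K1/[H⁺] + K1K2/[H⁺]²) = 1 / (1 + 10^+0.69 + 10^-2.66)
   = 1 / (1 + 4.8978 + 0.0021878) = 1/5.9000 = 0.1695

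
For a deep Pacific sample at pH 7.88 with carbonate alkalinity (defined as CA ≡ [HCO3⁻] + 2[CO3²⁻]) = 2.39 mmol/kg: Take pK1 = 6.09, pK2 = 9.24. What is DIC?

DIC = 2.33 mmol/kg

CA = [HCO3⁻] + 2[CO3²⁻] = (α₁ + 2α₂)·DIC
At pH 7.88: [H⁺]/K1 = 10^-1.79 = 0.016218, K2/[H⁺] = 10^-1.36 = 0.043652
α₁ = 1/(1 + 0.016218 + 0.043652) = 1/1.0599 = 0.9435; α₂ = α₁·K2/[H⁺] = 0.04119
α₁ + 2α₂ = 1.0259
DIC = CA / (α₁ + 2α₂) = 2.39 / 1.0259 = 2.33 mmol/kg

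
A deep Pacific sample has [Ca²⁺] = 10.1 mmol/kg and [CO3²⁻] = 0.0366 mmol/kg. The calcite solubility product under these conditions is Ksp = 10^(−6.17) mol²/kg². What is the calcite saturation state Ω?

Ω = 0.547

Ksp = 10^(−6.17) = 6.761×10^-7
Ω = [Ca²⁺][CO3²⁻]/Ksp = (10.1×10^-3)(0.0366×10^-3) / 6.761×10^-7 = 0.547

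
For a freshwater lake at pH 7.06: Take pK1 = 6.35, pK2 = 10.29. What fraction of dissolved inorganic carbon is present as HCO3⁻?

α₁ = 1 / (1 + [H⁺]/K1 + K2/[H⁺]) = 1 / (1 + 10^-0.71 + 10^-3.23)
   = 1 / (1 + 0.19498 + 0.00058884) = 1/1.1956 = 0.8364

α₁ = 0.836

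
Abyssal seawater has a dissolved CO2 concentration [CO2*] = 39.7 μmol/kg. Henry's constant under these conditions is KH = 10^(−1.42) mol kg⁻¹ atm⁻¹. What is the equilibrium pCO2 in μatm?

KH = 10^(−1.42) = 3.802×10^-2 mol kg⁻¹ atm⁻¹
pCO2 = [CO2*]/KH = 39.7×10^-6 / 3.802×10^-2 = 1.04×10^-3 atm = 1040 μatm

pCO2 = 1040 μatm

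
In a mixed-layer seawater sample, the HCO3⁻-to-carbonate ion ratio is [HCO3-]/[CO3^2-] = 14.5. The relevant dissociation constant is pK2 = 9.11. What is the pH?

pH = 7.95

From K2 = [H⁺][CO3^2-]/[HCO3-]:  pH = pK2 − log₁₀([HCO3-]/[CO3^2-])
log₁₀(14.5) = +1.161
pH = 9.11 − (+1.161) = 7.95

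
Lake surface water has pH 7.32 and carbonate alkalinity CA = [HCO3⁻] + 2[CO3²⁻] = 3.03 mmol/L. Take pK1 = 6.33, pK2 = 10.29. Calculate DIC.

DIC = 3.34 mmol/L

CA = [HCO3⁻] + 2[CO3²⁻] = (α₁ + 2α₂)·DIC
At pH 7.32: [H⁺]/K1 = 10^-0.99 = 0.10233, K2/[H⁺] = 10^-2.97 = 0.0010715
α₁ = 1/(1 + 0.10233 + 0.0010715) = 1/1.1034 = 0.9063; α₂ = α₁·K2/[H⁺] = 0.0009711
α₁ + 2α₂ = 0.9082
DIC = CA / (α₁ + 2α₂) = 3.03 / 0.9082 = 3.34 mmol/L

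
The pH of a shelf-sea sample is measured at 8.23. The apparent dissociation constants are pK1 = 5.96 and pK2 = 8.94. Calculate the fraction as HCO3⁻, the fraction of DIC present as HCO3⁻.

α₁ = 0.833

α₁ = 1 / (1 + [H⁺]/K1 + K2/[H⁺]) = 1 / (1 + 10^-2.27 + 10^-0.71)
   = 1 / (1 + 0.0053703 + 0.19498) = 1/1.2004 = 0.8331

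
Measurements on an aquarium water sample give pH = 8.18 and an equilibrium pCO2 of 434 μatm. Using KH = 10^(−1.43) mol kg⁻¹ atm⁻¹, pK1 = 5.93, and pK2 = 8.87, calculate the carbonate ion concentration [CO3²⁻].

[CO3²⁻] = 0.585 mmol/kg

[CO2*] = KH · pCO2 = 10^(−1.43) × 434×10^-6 = 1.612×10^-5 mol/kg
α₀ = 1/(1 + K1/[H⁺] + K1K2/[H⁺]²) = 1/(1 + 10^+2.25 + 10^+1.56) = 0.004648
DIC = [CO2*]/α₀ = 1.612×10^-5 / 0.004648 = 3.469 mmol/kg
[CO3²⁻] = α₂·DIC; α₂ = 0.1688, so [CO3²⁻] = 0.1688 × 3.469 = 0.585 mmol/kg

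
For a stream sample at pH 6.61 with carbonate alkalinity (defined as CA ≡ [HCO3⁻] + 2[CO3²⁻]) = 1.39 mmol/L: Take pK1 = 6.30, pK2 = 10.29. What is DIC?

DIC = 2.07 mmol/L

CA = [HCO3⁻] + 2[CO3²⁻] = (α₁ + 2α₂)·DIC
At pH 6.61: [H⁺]/K1 = 10^-0.31 = 0.48978, K2/[H⁺] = 10^-3.68 = 0.00020893
α₁ = 1/(1 + 0.48978 + 0.00020893) = 1/1.4900 = 0.6711; α₂ = α₁·K2/[H⁺] = 0.0001402
α₁ + 2α₂ = 0.6714
DIC = CA / (α₁ + 2α₂) = 1.39 / 0.6714 = 2.07 mmol/L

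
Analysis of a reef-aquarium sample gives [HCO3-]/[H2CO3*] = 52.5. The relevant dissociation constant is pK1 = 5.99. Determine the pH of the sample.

From K1 = [H⁺][HCO3-]/[H2CO3*]:  pH = pK1 + log₁₀([HCO3-]/[H2CO3*])
log₁₀(52.5) = +1.720
pH = 5.99 + (+1.720) = 7.71

pH = 7.71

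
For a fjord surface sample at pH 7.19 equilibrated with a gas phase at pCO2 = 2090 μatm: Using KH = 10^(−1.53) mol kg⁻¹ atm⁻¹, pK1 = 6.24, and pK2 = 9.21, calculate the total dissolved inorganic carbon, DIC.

[CO2*] = KH · pCO2 = 10^(−1.53) × 2090×10^-6 = 6.168×10^-5 mol/kg
α₀ = 1/(1 + K1/[H⁺] + K1K2/[H⁺]²) = 1/(1 + 10^+0.95 + 10^-1.07) = 0.1000
DIC = [CO2*]/α₀ = 6.168×10^-5 / 0.1000 = 0.617 mmol/kg

DIC = 0.617 mmol/kg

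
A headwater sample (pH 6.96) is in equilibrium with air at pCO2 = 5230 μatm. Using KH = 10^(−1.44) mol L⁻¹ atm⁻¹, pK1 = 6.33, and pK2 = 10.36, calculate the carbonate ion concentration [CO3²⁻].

[CO2*] = KH · pCO2 = 10^(−1.44) × 5230×10^-6 = 1.899×10^-4 mol/L
α₀ = 1/(1 + K1/[H⁺] + K1K2/[H⁺]²) = 1/(1 + 10^+0.63 + 10^-2.77) = 0.1898
DIC = [CO2*]/α₀ = 1.899×10^-4 / 0.1898 = 1.000 mmol/L
[CO3²⁻] = α₂·DIC; α₂ = 0.0003224, so [CO3²⁻] = 0.0003224 × 1.000 = 0.000322 mmol/L = 0.322 μmol/L

[CO3²⁻] = 0.322 μmol/L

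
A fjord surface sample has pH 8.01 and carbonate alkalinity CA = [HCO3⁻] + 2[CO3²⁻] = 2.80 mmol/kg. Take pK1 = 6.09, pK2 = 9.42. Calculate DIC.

CA = [HCO3⁻] + 2[CO3²⁻] = (α₁ + 2α₂)·DIC
At pH 8.01: [H⁺]/K1 = 10^-1.92 = 0.012023, K2/[H⁺] = 10^-1.41 = 0.038905
α₁ = 1/(1 + 0.012023 + 0.038905) = 1/1.0509 = 0.9515; α₂ = α₁·K2/[H⁺] = 0.03702
α₁ + 2α₂ = 1.0256
DIC = CA / (α₁ + 2α₂) = 2.80 / 1.0256 = 2.73 mmol/kg

DIC = 2.73 mmol/kg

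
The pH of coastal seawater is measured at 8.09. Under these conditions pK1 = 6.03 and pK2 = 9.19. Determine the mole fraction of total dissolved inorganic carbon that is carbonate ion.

α₂ = 0.0730

α₂ = 1 / (1 + [H⁺]/K2 + [H⁺]²/(K1K2)) = 1 / (1 + 10^+1.10 + 10^-0.96)
   = 1 / (1 + 12.589 + 0.10965) = 1/13.699 = 0.07300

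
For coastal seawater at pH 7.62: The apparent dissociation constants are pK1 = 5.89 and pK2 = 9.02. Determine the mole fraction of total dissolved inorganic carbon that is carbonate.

α₂ = 1 / (1 + [H⁺]/K2 + [H⁺]²/(K1K2)) = 1 / (1 + 10^+1.40 + 10^-0.33)
   = 1 / (1 + 25.119 + 0.46774) = 1/26.587 = 0.03761

α₂ = 0.0376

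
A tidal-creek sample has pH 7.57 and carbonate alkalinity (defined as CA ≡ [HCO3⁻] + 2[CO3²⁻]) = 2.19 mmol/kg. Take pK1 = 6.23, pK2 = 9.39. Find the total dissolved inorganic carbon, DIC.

DIC = 2.25 mmol/kg

CA = [HCO3⁻] + 2[CO3²⁻] = (α₁ + 2α₂)·DIC
At pH 7.57: [H⁺]/K1 = 10^-1.34 = 0.045709, K2/[H⁺] = 10^-1.82 = 0.015136
α₁ = 1/(1 + 0.045709 + 0.015136) = 1/1.0608 = 0.9426; α₂ = α₁·K2/[H⁺] = 0.01427
α₁ + 2α₂ = 0.9712
DIC = CA / (α₁ + 2α₂) = 2.19 / 0.9712 = 2.25 mmol/kg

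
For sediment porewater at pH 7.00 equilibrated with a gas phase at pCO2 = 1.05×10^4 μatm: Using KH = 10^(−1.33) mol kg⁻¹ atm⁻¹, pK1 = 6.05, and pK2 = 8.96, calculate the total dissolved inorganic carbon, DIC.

DIC = 4.92 mmol/kg

[CO2*] = KH · pCO2 = 10^(−1.33) × 1.05×10^4×10^-6 = 4.911×10^-4 mol/kg
α₀ = 1/(1 + K1/[H⁺] + K1K2/[H⁺]²) = 1/(1 + 10^+0.95 + 10^-1.01) = 0.09990
DIC = [CO2*]/α₀ = 4.911×10^-4 / 0.09990 = 4.92 mmol/kg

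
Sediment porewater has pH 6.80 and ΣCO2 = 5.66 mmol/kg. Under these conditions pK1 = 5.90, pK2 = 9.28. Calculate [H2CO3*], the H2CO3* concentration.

[CO2*] = 0.631 mmol/kg

α₀ = 1 / (1 + K1/[H⁺] + K1K2/[H⁺]²) = 1 / (1 + 10^+0.90 + 10^-1.58)
   = 1 / (1 + 7.9433 + 0.026303) = 1/8.9696 = 0.1115
[CO2*] = α₀ × DIC = 0.1115 × 5.66 = 0.631 mmol/kg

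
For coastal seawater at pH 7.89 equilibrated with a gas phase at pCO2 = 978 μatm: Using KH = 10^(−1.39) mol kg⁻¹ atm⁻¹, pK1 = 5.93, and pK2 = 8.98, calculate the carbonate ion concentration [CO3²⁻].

[CO2*] = KH · pCO2 = 10^(−1.39) × 978×10^-6 = 3.984×10^-5 mol/kg
α₀ = 1/(1 + K1/[H⁺] + K1K2/[H⁺]²) = 1/(1 + 10^+1.96 + 10^+0.87) = 0.01004
DIC = [CO2*]/α₀ = 3.984×10^-5 / 0.01004 = 3.969 mmol/kg
[CO3²⁻] = α₂·DIC; α₂ = 0.07442, so [CO3²⁻] = 0.07442 × 3.969 = 0.295 mmol/kg

[CO3²⁻] = 0.295 mmol/kg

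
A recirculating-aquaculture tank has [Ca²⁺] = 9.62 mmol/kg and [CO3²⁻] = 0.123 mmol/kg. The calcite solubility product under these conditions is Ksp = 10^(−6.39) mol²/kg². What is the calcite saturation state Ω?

Ksp = 10^(−6.39) = 4.074×10^-7
Ω = [Ca²⁺][CO3²⁻]/Ksp = (9.62×10^-3)(0.123×10^-3) / 4.074×10^-7 = 2.90

Ω = 2.90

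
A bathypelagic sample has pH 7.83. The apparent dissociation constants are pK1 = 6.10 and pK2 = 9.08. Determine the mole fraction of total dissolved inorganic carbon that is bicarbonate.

α₁ = 0.930

α₁ = 1 / (1 + [H⁺]/K1 + K2/[H⁺]) = 1 / (1 + 10^-1.73 + 10^-1.25)
   = 1 / (1 + 0.018621 + 0.056234) = 1/1.0749 = 0.9304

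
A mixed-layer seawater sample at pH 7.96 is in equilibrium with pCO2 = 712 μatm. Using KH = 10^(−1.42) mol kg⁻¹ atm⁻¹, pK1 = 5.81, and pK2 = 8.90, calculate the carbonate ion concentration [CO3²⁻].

[CO3²⁻] = 0.439 mmol/kg

[CO2*] = KH · pCO2 = 10^(−1.42) × 712×10^-6 = 2.707×10^-5 mol/kg
α₀ = 1/(1 + K1/[H⁺] + K1K2/[H⁺]²) = 1/(1 + 10^+2.15 + 10^+1.21) = 0.006310
DIC = [CO2*]/α₀ = 2.707×10^-5 / 0.006310 = 4.290 mmol/kg
[CO3²⁻] = α₂·DIC; α₂ = 0.1023, so [CO3²⁻] = 0.1023 × 4.290 = 0.439 mmol/kg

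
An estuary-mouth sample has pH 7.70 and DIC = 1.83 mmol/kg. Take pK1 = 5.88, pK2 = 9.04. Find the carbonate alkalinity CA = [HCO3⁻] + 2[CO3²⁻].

CA = [HCO3⁻] + 2[CO3²⁻] = (α₁ + 2α₂)·DIC
At pH 7.70: [H⁺]/K1 = 10^-1.82 = 0.015136, K2/[H⁺] = 10^-1.34 = 0.045709
α₁ = 1/(1 + 0.015136 + 0.045709) = 1/1.0608 = 0.9426; α₂ = α₁·K2/[H⁺] = 0.04309
α₁ + 2α₂ = 1.0288
CA = 1.0288 × 1.83 = 1.88 mmol/kg

CA = 1.88 mmol/kg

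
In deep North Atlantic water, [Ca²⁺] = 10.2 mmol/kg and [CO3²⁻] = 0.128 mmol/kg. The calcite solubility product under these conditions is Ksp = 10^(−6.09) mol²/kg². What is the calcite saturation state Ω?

Ksp = 10^(−6.09) = 8.128×10^-7
Ω = [Ca²⁺][CO3²⁻]/Ksp = (10.2×10^-3)(0.128×10^-3) / 8.128×10^-7 = 1.61

Ω = 1.61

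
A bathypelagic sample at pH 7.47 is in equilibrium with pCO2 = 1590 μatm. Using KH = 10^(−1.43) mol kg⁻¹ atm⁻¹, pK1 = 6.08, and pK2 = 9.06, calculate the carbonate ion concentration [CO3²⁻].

[CO2*] = KH · pCO2 = 10^(−1.43) × 1590×10^-6 = 5.907×10^-5 mol/kg
α₀ = 1/(1 + K1/[H⁺] + K1K2/[H⁺]²) = 1/(1 + 10^+1.39 + 10^-0.20) = 0.03820
DIC = [CO2*]/α₀ = 5.907×10^-5 / 0.03820 = 1.546 mmol/kg
[CO3²⁻] = α₂·DIC; α₂ = 0.02410, so [CO3²⁻] = 0.02410 × 1.546 = 0.0373 mmol/kg

[CO3²⁻] = 0.0373 mmol/kg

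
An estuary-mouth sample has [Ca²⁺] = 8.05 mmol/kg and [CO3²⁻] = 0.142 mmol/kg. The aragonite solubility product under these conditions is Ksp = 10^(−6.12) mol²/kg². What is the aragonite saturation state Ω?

Ω = 1.51

Ksp = 10^(−6.12) = 7.586×10^-7
Ω = [Ca²⁺][CO3²⁻]/Ksp = (8.05×10^-3)(0.142×10^-3) / 7.586×10^-7 = 1.51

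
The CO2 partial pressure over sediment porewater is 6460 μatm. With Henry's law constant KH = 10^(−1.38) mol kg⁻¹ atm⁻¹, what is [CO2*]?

KH = 10^(−1.38) = 4.169×10^-2 mol kg⁻¹ atm⁻¹
[CO2*] = KH · pCO2 = 4.169×10^-2 × 6460×10^-6 atm = 2.69×10^-4 mol/kg

[CO2*] = 269 μmol/kg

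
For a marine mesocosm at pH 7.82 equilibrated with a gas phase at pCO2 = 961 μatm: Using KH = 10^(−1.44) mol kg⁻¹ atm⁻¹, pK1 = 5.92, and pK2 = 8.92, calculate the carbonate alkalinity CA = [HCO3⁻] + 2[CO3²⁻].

CA = 3.21 mmol/kg

[CO2*] = KH · pCO2 = 10^(−1.44) × 961×10^-6 = 3.489×10^-5 mol/kg
α₀ = 1/(1 + K1/[H⁺] + K1K2/[H⁺]²) = 1/(1 + 10^+1.90 + 10^+0.80) = 0.01153
DIC = [CO2*]/α₀ = 3.489×10^-5 / 0.01153 = 3.027 mmol/kg
CA = (α₁ + 2α₂)·DIC = (0.9157 + 2×0.07274) × 3.027 = 3.21 mmol/kg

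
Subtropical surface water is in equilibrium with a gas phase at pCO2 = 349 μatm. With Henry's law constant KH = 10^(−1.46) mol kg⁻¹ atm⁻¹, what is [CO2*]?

KH = 10^(−1.46) = 3.467×10^-2 mol kg⁻¹ atm⁻¹
[CO2*] = KH · pCO2 = 3.467×10^-2 × 349×10^-6 atm = 1.21×10^-5 mol/kg

[CO2*] = 12.1 μmol/kg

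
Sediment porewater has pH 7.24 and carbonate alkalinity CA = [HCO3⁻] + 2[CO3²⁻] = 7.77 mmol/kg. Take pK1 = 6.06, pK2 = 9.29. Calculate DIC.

DIC = 8.21 mmol/kg

CA = [HCO3⁻] + 2[CO3²⁻] = (α₁ + 2α₂)·DIC
At pH 7.24: [H⁺]/K1 = 10^-1.18 = 0.066069, K2/[H⁺] = 10^-2.05 = 0.0089125
α₁ = 1/(1 + 0.066069 + 0.0089125) = 1/1.0750 = 0.9302; α₂ = α₁·K2/[H⁺] = 0.008291
α₁ + 2α₂ = 0.9468
DIC = CA / (α₁ + 2α₂) = 7.77 / 0.9468 = 8.21 mmol/kg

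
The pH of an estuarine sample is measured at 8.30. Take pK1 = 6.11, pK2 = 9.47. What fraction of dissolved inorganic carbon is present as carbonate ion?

α₂ = 1 / (1 + [H⁺]/K2 + [H⁺]²/(K1K2)) = 1 / (1 + 10^+1.17 + 10^-1.02)
   = 1 / (1 + 14.791 + 0.095499) = 1/15.887 = 0.06295

α₂ = 0.0629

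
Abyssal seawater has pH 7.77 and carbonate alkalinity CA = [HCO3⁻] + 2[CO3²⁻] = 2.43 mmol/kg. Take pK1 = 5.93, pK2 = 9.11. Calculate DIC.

CA = [HCO3⁻] + 2[CO3²⁻] = (α₁ + 2α₂)·DIC
At pH 7.77: [H⁺]/K1 = 10^-1.84 = 0.014454, K2/[H⁺] = 10^-1.34 = 0.045709
α₁ = 1/(1 + 0.014454 + 0.045709) = 1/1.0602 = 0.9433; α₂ = α₁·K2/[H⁺] = 0.04311
α₁ + 2α₂ = 1.0295
DIC = CA / (α₁ + 2α₂) = 2.43 / 1.0295 = 2.36 mmol/kg

DIC = 2.36 mmol/kg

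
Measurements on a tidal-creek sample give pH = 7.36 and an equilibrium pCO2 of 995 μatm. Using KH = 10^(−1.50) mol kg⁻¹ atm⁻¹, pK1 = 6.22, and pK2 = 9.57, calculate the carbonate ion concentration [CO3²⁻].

[CO3²⁻] = 2.68 μmol/kg

[CO2*] = KH · pCO2 = 10^(−1.50) × 995×10^-6 = 3.146×10^-5 mol/kg
α₀ = 1/(1 + K1/[H⁺] + K1K2/[H⁺]²) = 1/(1 + 10^+1.14 + 10^-1.07) = 0.06716
DIC = [CO2*]/α₀ = 3.146×10^-5 / 0.06716 = 0.4685 mmol/kg
[CO3²⁻] = α₂·DIC; α₂ = 0.005717, so [CO3²⁻] = 0.005717 × 0.4685 = 0.00268 mmol/kg = 2.68 μmol/kg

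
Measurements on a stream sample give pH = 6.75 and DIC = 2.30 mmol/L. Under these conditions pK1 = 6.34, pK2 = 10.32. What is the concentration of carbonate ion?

α₂ = 1 / (1 + [H⁺]/K2 + [H⁺]²/(K1K2)) = 1 / (1 + 10^+3.57 + 10^+3.16)
   = 1 / (1 + 3715.4 + 1445.4) = 1/5161.8 = 0.0001937
[CO3²⁻] = α₂ × DIC = 0.0001937 × 2.30 = 0.000446 mmol/L = 0.446 μmol/L

[CO3²⁻] = 0.446 μmol/L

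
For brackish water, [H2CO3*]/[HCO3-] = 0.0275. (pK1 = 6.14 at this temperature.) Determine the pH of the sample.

pH = 7.70

From K1 = [H⁺][HCO3-]/[H2CO3*]:  pH = pK1 − log₁₀([H2CO3*]/[HCO3-])
log₁₀(0.0275) = -1.561
pH = 6.14 − (-1.561) = 7.70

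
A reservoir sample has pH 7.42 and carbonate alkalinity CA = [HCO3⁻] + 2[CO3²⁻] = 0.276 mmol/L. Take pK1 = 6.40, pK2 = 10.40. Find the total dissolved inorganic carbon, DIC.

CA = [HCO3⁻] + 2[CO3²⁻] = (α₁ + 2α₂)·DIC
At pH 7.42: [H⁺]/K1 = 10^-1.02 = 0.095499, K2/[H⁺] = 10^-2.98 = 0.0010471
α₁ = 1/(1 + 0.095499 + 0.0010471) = 1/1.0965 = 0.9120; α₂ = α₁·K2/[H⁺] = 0.0009549
α₁ + 2α₂ = 0.9139
DIC = CA / (α₁ + 2α₂) = 0.276 / 0.9139 = 0.302 mmol/L

DIC = 0.302 mmol/L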